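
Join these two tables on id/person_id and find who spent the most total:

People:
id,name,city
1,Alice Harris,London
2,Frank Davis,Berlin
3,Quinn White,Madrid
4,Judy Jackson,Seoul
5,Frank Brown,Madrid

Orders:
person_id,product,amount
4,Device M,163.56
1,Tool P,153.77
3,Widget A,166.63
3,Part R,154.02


Join on: people.id = orders.person_id

Joined rows:
  Judy Jackson (Seoul) bought Device M for $163.56
  Alice Harris (London) bought Tool P for $153.77
  Quinn White (Madrid) bought Widget A for $166.63
  Quinn White (Madrid) bought Part R for $154.02

Total per person:
  Quinn White: $320.65
  Judy Jackson: $163.56
  Alice Harris: $153.77

Top spender: Quinn White ($320.65)

Quinn White ($320.65)


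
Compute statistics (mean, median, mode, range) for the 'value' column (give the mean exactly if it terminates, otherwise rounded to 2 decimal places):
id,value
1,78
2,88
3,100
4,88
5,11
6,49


Data: [78, 88, 100, 88, 11, 49]
Count: 6
Sum: 414
Mean: 414/6 = 69
Sorted: [11, 49, 78, 88, 88, 100]
Median: 83.0
Mode: 88 (2 times)
Range: 100 - 11 = 89
Min: 11, Max: 100

mean=69, median=83.0, mode=88, range=89


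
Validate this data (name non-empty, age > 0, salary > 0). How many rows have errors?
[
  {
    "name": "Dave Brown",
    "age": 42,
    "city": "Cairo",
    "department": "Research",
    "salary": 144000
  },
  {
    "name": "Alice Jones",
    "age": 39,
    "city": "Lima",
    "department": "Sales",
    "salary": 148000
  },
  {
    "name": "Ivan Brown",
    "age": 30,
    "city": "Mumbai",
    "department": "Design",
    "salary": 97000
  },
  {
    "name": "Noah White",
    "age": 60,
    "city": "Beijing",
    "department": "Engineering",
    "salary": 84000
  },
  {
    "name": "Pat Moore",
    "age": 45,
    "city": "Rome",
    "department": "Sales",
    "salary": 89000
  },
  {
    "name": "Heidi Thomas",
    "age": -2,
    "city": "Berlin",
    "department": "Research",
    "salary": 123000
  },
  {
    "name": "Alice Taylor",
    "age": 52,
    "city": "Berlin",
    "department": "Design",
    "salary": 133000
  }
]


Validating 7 records:
Rules: name non-empty, age > 0, salary > 0

  Row 1 (Dave Brown): OK
  Row 2 (Alice Jones): OK
  Row 3 (Ivan Brown): OK
  Row 4 (Noah White): OK
  Row 5 (Pat Moore): OK
  Row 6 (Heidi Thomas): negative age: -2
  Row 7 (Alice Taylor): OK

Total errors: 1

1 errors


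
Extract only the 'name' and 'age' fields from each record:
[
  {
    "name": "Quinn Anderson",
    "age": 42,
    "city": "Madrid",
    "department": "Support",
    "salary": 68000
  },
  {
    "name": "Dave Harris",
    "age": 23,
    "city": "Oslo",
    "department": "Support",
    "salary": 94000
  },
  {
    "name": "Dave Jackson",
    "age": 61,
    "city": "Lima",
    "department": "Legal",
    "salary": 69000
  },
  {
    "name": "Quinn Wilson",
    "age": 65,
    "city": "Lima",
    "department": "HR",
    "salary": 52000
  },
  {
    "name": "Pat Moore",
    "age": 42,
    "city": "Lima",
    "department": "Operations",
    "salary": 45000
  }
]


Original: 5 records with fields: name, age, city, department, salary
Keep: ['name', 'age']
Drop: ['city', 'department', 'salary']
Result: 5 records, 2 fields each

[
  {
    "name": "Quinn Anderson",
    "age": 42
  },
  {
    "name": "Dave Harris",
    "age": 23
  },
  {
    "name": "Dave Jackson",
    "age": 61
  },
  {
    "name": "Quinn Wilson",
    "age": 65
  },
  {
    "name": "Pat Moore",
    "age": 42
  }
]


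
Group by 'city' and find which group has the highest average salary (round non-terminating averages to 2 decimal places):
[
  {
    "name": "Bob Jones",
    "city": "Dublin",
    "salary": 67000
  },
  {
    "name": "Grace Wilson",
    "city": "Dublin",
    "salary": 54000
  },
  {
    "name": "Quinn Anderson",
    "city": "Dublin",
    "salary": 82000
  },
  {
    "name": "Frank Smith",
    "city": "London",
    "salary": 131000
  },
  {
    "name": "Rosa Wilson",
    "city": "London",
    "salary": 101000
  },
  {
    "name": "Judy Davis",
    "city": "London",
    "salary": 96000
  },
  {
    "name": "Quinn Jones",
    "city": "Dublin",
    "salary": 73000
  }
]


Group by: city

Groups:
  Dublin: 4 people, avg salary = 276000/4 = $69000
  London: 3 people, avg salary = 328000/3 ≈ $109333.33

Highest average salary: London (≈$109333.33)

London (≈$109333.33)


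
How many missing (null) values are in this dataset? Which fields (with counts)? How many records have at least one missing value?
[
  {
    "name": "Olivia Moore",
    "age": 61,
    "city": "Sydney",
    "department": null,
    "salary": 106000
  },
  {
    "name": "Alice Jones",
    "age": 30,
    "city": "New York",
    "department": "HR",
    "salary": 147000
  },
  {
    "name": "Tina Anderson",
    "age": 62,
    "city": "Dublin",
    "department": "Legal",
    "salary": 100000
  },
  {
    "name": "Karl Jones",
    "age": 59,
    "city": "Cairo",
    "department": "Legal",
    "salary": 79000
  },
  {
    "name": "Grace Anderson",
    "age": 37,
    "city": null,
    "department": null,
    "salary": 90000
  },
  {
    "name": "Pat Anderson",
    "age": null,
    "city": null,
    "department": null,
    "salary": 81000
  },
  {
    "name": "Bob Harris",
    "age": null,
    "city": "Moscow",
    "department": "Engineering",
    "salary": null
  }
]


Checking for missing (null) values in 7 records:

  Olivia Moore: department
  Alice Jones: complete
  Tina Anderson: complete
  Karl Jones: complete
  Grace Anderson: city, department
  Pat Anderson: age, city, department
  Bob Harris: age, salary

Per field:
  name: 0 missing
  age: 2 missing
  city: 2 missing
  department: 3 missing
  salary: 1 missing

Total missing values: 8
Records with any missing: 4

8 missing values (age: 2, city: 2, department: 3, salary: 1); 4 incomplete records


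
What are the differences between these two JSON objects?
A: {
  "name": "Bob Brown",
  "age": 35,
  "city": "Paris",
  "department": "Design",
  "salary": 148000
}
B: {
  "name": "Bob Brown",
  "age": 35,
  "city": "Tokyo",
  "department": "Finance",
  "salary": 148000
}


Comparing each field (in key order):
  name: same
  age: same
  city: DIFFERENT
  department: DIFFERENT
  salary: same
Differences:
  city: Paris -> Tokyo
  department: Design -> Finance

2 field(s) changed

2 changes: city, department


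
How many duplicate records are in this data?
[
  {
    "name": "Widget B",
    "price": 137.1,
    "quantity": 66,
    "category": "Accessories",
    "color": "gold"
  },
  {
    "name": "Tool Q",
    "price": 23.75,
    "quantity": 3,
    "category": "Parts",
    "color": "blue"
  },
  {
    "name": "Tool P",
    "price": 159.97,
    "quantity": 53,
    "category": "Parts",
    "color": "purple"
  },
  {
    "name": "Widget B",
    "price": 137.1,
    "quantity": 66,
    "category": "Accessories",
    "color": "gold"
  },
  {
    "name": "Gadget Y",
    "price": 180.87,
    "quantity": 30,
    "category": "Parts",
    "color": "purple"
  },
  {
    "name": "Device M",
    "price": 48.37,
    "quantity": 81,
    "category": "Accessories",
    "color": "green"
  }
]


Checking 6 records for duplicates:

  Row 1: Widget B ($137.1, qty 66)
  Row 2: Tool Q ($23.75, qty 3)
  Row 3: Tool P ($159.97, qty 53)
  Row 4: Widget B ($137.1, qty 66) <-- DUPLICATE
  Row 5: Gadget Y ($180.87, qty 30)
  Row 6: Device M ($48.37, qty 81)

Duplicates found: 1
Unique records: 5

1 duplicates, 5 unique


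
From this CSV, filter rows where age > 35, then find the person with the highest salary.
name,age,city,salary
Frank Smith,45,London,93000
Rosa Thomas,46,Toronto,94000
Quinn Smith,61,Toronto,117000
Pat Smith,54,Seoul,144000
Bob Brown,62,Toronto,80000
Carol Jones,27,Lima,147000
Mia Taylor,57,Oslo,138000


Filter: age > 35
Sort by: salary (descending)

Filtered records (6):
  Pat Smith, age 54, salary $144000
  Mia Taylor, age 57, salary $138000
  Quinn Smith, age 61, salary $117000
  Rosa Thomas, age 46, salary $94000
  Frank Smith, age 45, salary $93000
  Bob Brown, age 62, salary $80000

Highest salary: Pat Smith ($144000)

Pat Smith


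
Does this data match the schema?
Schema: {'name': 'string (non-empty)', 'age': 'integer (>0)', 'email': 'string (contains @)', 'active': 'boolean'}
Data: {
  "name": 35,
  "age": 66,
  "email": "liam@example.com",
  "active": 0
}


Validating each field against schema:
  name: FAIL (35 is not a string)
  age: OK (positive integer)
  email: OK (string with @)
  active: FAIL (0 is not a boolean)

Result: INVALID (2 errors: name, active)

INVALID (2 errors: name, active)


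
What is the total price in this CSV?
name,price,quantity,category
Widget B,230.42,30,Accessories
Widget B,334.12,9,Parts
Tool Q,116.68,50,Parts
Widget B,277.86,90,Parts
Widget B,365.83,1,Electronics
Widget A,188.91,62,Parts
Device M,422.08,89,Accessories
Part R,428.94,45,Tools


Computing total price:
Values: [230.42, 334.12, 116.68, 277.86, 365.83, 188.91, 422.08, 428.94]
Sum = 2364.84

2364.84


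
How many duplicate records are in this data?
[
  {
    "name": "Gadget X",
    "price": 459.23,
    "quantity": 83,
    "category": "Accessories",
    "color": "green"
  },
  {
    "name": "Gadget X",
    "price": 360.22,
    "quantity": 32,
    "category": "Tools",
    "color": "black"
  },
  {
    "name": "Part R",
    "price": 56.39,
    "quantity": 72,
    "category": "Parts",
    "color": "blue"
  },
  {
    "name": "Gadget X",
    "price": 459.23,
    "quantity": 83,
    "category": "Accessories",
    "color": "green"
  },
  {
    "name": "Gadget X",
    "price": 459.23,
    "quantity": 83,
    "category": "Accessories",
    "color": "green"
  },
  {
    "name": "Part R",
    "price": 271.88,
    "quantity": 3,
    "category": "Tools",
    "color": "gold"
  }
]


Checking 6 records for duplicates:

  Row 1: Gadget X ($459.23, qty 83)
  Row 2: Gadget X ($360.22, qty 32)
  Row 3: Part R ($56.39, qty 72)
  Row 4: Gadget X ($459.23, qty 83) <-- DUPLICATE
  Row 5: Gadget X ($459.23, qty 83) <-- DUPLICATE
  Row 6: Part R ($271.88, qty 3)

Duplicates found: 2
Unique records: 4

2 duplicates, 4 unique


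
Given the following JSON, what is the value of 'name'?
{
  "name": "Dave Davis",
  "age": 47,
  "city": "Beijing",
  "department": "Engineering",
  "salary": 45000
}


Looking up field 'name'
Value: Dave Davis

Dave Davis


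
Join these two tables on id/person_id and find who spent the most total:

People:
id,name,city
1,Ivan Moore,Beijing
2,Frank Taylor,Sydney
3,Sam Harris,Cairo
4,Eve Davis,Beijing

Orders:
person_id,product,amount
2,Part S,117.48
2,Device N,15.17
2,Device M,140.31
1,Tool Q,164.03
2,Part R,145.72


Join on: people.id = orders.person_id

Joined rows:
  Frank Taylor (Sydney) bought Part S for $117.48
  Frank Taylor (Sydney) bought Device N for $15.17
  Frank Taylor (Sydney) bought Device M for $140.31
  Ivan Moore (Beijing) bought Tool Q for $164.03
  Frank Taylor (Sydney) bought Part R for $145.72

Total per person:
  Frank Taylor: $418.68
  Ivan Moore: $164.03

Top spender: Frank Taylor ($418.68)

Frank Taylor ($418.68)


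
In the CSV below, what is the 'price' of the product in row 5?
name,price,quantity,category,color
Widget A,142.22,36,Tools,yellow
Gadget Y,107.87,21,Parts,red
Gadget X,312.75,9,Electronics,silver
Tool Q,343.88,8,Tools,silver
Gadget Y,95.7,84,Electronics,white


Query: Row 5 ('Gadget Y'), column 'price'
Value: 95.7

95.7


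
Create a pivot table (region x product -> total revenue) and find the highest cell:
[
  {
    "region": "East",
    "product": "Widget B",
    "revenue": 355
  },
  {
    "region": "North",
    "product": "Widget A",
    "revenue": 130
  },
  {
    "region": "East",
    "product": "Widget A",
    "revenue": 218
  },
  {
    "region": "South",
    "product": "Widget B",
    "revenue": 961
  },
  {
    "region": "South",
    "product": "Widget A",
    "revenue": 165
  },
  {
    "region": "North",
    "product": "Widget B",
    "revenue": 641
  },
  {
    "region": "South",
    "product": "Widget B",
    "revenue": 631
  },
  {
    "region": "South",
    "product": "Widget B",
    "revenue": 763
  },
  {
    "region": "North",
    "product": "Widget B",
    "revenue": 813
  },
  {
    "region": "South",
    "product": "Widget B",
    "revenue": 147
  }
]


Pivot: region (rows) x product (columns) -> total revenue

     Widget A      Widget B    
East           218           355  
North          130          1454  
South          165          2502  

Highest: South / Widget B = $2502

South / Widget B = $2502


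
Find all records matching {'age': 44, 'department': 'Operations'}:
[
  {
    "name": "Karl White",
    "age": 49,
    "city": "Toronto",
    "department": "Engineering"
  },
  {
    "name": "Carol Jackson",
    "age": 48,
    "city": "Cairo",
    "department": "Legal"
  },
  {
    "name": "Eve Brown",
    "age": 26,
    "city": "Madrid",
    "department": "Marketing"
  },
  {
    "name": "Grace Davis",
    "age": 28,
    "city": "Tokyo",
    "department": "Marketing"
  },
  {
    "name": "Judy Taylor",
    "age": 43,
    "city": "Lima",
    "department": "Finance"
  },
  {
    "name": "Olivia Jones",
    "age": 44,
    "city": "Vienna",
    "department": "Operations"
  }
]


Search criteria: {'age': 44, 'department': 'Operations'}

Checking 6 records:
  Karl White: {age: 49, department: Engineering}
  Carol Jackson: {age: 48, department: Legal}
  Eve Brown: {age: 26, department: Marketing}
  Grace Davis: {age: 28, department: Marketing}
  Judy Taylor: {age: 43, department: Finance}
  Olivia Jones: {age: 44, department: Operations} <-- MATCH

Matches: ["Olivia Jones"]

["Olivia Jones"]


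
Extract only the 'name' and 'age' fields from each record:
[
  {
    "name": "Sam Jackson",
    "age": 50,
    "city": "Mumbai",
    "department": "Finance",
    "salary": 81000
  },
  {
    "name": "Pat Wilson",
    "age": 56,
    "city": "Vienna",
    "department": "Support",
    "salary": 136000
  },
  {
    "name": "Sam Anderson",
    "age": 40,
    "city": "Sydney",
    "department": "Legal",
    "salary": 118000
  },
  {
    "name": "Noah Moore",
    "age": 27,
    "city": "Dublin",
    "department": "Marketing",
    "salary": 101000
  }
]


Original: 4 records with fields: name, age, city, department, salary
Keep: ['name', 'age']
Drop: ['city', 'department', 'salary']
Result: 4 records, 2 fields each

[
  {
    "name": "Sam Jackson",
    "age": 50
  },
  {
    "name": "Pat Wilson",
    "age": 56
  },
  {
    "name": "Sam Anderson",
    "age": 40
  },
  {
    "name": "Noah Moore",
    "age": 27
  }
]


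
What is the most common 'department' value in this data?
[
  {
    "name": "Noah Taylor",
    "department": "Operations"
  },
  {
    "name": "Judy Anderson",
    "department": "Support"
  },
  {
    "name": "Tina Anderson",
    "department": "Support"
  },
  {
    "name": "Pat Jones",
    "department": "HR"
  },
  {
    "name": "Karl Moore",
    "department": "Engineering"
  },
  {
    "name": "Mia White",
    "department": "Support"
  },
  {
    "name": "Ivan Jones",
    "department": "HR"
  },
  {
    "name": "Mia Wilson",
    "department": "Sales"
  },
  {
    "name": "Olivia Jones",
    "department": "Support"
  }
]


Counting 'department' values across 9 records:

  Support: 4 ####
  HR: 2 ##
  Operations: 1 #
  Engineering: 1 #
  Sales: 1 #

Most common: Support (4 times)

Support (4 times)


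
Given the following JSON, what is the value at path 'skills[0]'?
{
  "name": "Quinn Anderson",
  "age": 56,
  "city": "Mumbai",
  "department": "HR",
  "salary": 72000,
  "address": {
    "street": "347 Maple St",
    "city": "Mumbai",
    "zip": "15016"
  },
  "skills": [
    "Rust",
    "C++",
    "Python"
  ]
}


Query: skills[0]
Path: skills -> first element
Value: Rust

Rust


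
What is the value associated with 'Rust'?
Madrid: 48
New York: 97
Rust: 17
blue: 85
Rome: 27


Looking up key 'Rust'
Value: 17

17


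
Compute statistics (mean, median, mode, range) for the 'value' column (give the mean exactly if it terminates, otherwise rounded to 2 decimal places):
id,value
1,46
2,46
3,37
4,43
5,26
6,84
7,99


Data: [46, 46, 37, 43, 26, 84, 99]
Count: 7
Sum: 381
Mean: 381/7 ≈ 54.43 (rounded to 2 decimal places)
Sorted: [26, 37, 43, 46, 46, 84, 99]
Median: 46.0
Mode: 46 (2 times)
Range: 99 - 26 = 73
Min: 26, Max: 99

mean≈54.43, median=46.0, mode=46, range=73


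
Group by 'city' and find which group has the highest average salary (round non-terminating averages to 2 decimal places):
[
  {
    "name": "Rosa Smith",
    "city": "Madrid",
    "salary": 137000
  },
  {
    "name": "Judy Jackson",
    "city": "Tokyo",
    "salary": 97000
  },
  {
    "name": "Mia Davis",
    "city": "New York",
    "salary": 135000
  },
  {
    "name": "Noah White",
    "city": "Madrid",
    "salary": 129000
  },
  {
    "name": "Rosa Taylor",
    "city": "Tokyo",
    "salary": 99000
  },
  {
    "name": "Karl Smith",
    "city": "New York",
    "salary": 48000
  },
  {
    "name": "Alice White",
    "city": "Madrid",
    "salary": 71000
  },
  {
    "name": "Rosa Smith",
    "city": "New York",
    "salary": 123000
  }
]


Group by: city

Groups:
  Madrid: 3 people, avg salary = 337000/3 ≈ $112333.33
  New York: 3 people, avg salary = 306000/3 = $102000
  Tokyo: 2 people, avg salary = 196000/2 = $98000

Highest average salary: Madrid (≈$112333.33)

Madrid (≈$112333.33)


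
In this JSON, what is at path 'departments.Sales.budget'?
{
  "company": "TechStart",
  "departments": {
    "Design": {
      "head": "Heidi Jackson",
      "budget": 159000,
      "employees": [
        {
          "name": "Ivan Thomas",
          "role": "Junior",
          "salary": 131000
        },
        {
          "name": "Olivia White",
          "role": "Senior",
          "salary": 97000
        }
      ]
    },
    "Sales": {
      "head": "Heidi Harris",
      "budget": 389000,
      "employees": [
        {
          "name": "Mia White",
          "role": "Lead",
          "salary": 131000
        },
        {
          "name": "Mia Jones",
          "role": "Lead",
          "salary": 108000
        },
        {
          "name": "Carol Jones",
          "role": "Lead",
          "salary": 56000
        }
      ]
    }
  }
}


Path: departments.Sales.budget

Navigate:
  -> departments
  -> Sales
  -> budget = 389000

389000


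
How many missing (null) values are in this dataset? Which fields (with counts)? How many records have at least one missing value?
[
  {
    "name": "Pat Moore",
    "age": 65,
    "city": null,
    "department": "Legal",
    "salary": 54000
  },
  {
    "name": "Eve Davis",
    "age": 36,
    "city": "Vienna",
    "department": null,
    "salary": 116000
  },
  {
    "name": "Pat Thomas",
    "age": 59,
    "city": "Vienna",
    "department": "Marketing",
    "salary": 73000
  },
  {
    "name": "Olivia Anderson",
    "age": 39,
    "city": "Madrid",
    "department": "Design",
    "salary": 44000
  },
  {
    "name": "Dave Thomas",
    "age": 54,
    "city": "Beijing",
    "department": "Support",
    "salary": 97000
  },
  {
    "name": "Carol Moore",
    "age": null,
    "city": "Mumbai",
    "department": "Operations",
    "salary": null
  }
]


Checking for missing (null) values in 6 records:

  Pat Moore: city
  Eve Davis: department
  Pat Thomas: complete
  Olivia Anderson: complete
  Dave Thomas: complete
  Carol Moore: age, salary

Per field:
  name: 0 missing
  age: 1 missing
  city: 1 missing
  department: 1 missing
  salary: 1 missing

Total missing values: 4
Records with any missing: 3

4 missing values (age: 1, city: 1, department: 1, salary: 1); 3 incomplete records


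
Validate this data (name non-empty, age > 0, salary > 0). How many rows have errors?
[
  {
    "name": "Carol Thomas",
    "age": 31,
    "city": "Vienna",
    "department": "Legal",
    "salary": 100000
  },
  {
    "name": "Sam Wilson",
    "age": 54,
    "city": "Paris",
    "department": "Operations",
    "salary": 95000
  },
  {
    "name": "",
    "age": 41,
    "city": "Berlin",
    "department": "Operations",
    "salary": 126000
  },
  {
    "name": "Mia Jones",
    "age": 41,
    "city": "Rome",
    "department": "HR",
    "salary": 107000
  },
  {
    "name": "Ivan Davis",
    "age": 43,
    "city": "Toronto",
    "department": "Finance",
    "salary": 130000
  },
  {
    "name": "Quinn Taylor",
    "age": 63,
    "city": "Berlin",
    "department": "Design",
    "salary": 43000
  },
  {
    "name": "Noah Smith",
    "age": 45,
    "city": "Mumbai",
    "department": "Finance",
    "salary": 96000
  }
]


Validating 7 records:
Rules: name non-empty, age > 0, salary > 0

  Row 1 (Carol Thomas): OK
  Row 2 (Sam Wilson): OK
  Row 3 (???): empty name
  Row 4 (Mia Jones): OK
  Row 5 (Ivan Davis): OK
  Row 6 (Quinn Taylor): OK
  Row 7 (Noah Smith): OK

Total errors: 1

1 errors


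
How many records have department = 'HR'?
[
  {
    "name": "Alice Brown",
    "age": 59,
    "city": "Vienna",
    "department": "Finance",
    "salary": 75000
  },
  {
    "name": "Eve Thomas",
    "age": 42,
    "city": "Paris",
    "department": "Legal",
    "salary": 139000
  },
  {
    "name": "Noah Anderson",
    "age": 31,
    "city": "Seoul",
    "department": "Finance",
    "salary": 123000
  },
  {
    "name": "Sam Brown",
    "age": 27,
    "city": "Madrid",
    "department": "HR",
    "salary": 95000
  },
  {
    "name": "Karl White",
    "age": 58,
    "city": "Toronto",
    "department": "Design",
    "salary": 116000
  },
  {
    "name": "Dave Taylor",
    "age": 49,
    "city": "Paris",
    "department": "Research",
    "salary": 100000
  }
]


Data: 6 records
Condition: department = 'HR'

Checking each record:
  Alice Brown: Finance
  Eve Thomas: Legal
  Noah Anderson: Finance
  Sam Brown: HR MATCH
  Karl White: Design
  Dave Taylor: Research

Count: 1

1


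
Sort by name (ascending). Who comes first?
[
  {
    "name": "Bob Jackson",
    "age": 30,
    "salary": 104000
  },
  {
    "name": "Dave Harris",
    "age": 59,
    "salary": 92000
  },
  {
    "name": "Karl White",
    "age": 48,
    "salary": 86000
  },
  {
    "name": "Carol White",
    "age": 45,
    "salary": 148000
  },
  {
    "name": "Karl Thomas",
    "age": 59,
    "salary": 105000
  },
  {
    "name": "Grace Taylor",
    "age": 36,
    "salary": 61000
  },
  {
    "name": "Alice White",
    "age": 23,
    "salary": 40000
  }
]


Sort by: name (ascending)

Sorted order:
  1. Alice White (name = Alice White)
  2. Bob Jackson (name = Bob Jackson)
  3. Carol White (name = Carol White)
  4. Dave Harris (name = Dave Harris)
  5. Grace Taylor (name = Grace Taylor)
  6. Karl Thomas (name = Karl Thomas)
  7. Karl White (name = Karl White)

First: Alice White

Alice White


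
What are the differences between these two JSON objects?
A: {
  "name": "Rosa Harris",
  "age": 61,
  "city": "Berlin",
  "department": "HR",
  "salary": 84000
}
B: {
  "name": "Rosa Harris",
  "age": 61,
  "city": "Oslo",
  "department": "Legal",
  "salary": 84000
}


Comparing each field (in key order):
  name: same
  age: same
  city: DIFFERENT
  department: DIFFERENT
  salary: same
Differences:
  city: Berlin -> Oslo
  department: HR -> Legal

2 field(s) changed

2 changes: city, department


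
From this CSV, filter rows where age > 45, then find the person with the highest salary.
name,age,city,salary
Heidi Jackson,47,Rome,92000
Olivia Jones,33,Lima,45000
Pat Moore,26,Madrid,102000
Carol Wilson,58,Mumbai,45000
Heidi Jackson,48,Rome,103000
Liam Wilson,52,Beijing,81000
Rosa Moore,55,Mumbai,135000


Filter: age > 45
Sort by: salary (descending)

Filtered records (5):
  Rosa Moore, age 55, salary $135000
  Heidi Jackson, age 48, salary $103000
  Heidi Jackson, age 47, salary $92000
  Liam Wilson, age 52, salary $81000
  Carol Wilson, age 58, salary $45000

Highest salary: Rosa Moore ($135000)

Rosa Moore


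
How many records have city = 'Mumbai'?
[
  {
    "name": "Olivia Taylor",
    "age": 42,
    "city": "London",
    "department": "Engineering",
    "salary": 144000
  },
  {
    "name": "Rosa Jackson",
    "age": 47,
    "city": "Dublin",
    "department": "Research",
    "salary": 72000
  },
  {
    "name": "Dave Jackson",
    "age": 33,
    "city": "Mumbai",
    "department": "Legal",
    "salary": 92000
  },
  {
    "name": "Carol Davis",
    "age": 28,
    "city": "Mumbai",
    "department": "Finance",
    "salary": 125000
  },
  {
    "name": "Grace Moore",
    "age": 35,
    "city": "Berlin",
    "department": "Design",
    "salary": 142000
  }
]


Data: 5 records
Condition: city = 'Mumbai'

Checking each record:
  Olivia Taylor: London
  Rosa Jackson: Dublin
  Dave Jackson: Mumbai MATCH
  Carol Davis: Mumbai MATCH
  Grace Moore: Berlin

Count: 2

2


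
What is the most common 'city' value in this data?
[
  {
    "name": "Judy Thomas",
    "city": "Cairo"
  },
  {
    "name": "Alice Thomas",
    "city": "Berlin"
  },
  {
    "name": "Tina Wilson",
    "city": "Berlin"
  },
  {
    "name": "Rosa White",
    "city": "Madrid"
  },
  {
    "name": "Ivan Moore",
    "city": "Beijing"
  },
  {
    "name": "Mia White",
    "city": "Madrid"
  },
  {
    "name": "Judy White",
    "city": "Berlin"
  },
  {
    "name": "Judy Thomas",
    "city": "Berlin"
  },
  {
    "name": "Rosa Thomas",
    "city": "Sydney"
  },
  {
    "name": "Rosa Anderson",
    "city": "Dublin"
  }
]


Counting 'city' values across 10 records:

  Berlin: 4 ####
  Madrid: 2 ##
  Cairo: 1 #
  Beijing: 1 #
  Sydney: 1 #
  Dublin: 1 #

Most common: Berlin (4 times)

Berlin (4 times)


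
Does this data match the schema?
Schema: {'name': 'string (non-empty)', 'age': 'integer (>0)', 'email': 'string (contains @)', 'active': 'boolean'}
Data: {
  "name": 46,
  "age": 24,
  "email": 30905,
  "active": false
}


Validating each field against schema:
  name: FAIL (46 is not a string)
  age: OK (positive integer)
  email: FAIL (30905 is not a string)
  active: OK (boolean)

Result: INVALID (2 errors: name, email)

INVALID (2 errors: name, email)


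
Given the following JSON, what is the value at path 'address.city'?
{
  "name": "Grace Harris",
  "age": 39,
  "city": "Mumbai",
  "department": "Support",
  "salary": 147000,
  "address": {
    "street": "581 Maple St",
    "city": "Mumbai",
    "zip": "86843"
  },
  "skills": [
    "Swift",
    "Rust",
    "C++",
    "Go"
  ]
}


Query: address.city
Path: address -> city
Value: Mumbai

Mumbai


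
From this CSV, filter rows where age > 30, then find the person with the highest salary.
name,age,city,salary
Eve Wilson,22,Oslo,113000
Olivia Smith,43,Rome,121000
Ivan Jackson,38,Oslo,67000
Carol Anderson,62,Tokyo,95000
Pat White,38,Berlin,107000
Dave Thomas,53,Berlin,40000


Filter: age > 30
Sort by: salary (descending)

Filtered records (5):
  Olivia Smith, age 43, salary $121000
  Pat White, age 38, salary $107000
  Carol Anderson, age 62, salary $95000
  Ivan Jackson, age 38, salary $67000
  Dave Thomas, age 53, salary $40000

Highest salary: Olivia Smith ($121000)

Olivia Smith


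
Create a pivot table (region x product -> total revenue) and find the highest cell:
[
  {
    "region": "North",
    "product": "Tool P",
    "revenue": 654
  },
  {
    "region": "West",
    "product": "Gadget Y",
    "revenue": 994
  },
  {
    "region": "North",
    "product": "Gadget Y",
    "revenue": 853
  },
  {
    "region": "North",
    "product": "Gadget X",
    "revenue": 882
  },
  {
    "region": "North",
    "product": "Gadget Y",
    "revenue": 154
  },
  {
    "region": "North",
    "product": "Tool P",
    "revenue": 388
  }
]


Pivot: region (rows) x product (columns) -> total revenue

     Gadget X      Gadget Y      Tool P      
North          882          1007          1042  
West             0           994             0  

Highest: North / Tool P = $1042

North / Tool P = $1042


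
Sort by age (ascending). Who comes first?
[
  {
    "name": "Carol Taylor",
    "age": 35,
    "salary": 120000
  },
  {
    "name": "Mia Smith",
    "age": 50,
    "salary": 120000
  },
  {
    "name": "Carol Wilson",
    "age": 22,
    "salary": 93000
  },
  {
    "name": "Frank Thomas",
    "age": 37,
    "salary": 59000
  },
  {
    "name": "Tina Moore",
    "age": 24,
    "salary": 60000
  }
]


Sort by: age (ascending)

Sorted order:
  1. Carol Wilson (age = 22)
  2. Tina Moore (age = 24)
  3. Carol Taylor (age = 35)
  4. Frank Thomas (age = 37)
  5. Mia Smith (age = 50)

First: Carol Wilson

Carol Wilson


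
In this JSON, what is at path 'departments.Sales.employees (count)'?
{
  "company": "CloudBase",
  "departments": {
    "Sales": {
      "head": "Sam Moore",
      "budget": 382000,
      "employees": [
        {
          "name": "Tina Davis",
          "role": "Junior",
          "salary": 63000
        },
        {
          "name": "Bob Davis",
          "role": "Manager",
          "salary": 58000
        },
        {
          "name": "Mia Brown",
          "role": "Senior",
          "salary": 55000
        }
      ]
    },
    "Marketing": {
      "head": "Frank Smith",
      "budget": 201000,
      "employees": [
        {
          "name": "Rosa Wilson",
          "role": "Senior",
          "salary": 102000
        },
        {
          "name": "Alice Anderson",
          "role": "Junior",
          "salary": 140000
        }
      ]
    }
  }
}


Path: departments.Sales.employees (count)

Navigate:
  -> departments
  -> Sales
  -> employees (array, length 3)

3


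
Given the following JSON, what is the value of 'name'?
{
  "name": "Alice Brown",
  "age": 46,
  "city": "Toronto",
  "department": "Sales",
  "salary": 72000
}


Looking up field 'name'
Value: Alice Brown

Alice Brown


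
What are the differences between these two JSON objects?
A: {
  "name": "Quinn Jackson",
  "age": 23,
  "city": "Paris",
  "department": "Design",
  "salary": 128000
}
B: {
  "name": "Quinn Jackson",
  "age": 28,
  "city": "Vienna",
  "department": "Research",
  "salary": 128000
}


Comparing each field (in key order):
  name: same
  age: DIFFERENT
  city: DIFFERENT
  department: DIFFERENT
  salary: same
Differences:
  age: 23 -> 28
  city: Paris -> Vienna
  department: Design -> Research

3 field(s) changed

3 changes: age, city, department


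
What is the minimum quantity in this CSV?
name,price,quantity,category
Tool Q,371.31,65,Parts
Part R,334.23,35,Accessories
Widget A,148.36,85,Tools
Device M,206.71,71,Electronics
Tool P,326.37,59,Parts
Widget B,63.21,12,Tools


Computing minimum quantity:
Values: [65, 35, 85, 71, 59, 12]
Min = 12

12


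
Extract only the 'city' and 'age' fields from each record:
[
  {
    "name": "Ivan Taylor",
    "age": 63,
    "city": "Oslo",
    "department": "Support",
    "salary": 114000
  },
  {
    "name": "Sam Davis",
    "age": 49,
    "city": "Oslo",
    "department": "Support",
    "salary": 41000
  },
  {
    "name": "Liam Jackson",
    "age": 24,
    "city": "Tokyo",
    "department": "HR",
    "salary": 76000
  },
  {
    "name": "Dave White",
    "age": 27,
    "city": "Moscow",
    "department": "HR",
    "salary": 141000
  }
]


Original: 4 records with fields: name, age, city, department, salary
Keep: ['city', 'age']
Drop: ['name', 'department', 'salary']
Result: 4 records, 2 fields each

[
  {
    "city": "Oslo",
    "age": 63
  },
  {
    "city": "Oslo",
    "age": 49
  },
  {
    "city": "Tokyo",
    "age": 24
  },
  {
    "city": "Moscow",
    "age": 27
  }
]


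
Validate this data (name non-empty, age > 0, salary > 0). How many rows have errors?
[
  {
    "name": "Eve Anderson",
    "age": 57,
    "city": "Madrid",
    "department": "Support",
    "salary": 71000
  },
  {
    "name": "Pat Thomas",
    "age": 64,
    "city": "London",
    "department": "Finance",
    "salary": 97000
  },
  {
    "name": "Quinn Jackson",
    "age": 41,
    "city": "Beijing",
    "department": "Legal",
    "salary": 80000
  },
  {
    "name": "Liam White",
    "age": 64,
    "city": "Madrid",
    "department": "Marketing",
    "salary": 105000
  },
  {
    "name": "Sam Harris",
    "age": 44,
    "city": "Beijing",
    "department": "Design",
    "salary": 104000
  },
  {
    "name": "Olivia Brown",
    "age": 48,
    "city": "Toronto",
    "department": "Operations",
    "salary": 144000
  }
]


Validating 6 records:
Rules: name non-empty, age > 0, salary > 0

  Row 1 (Eve Anderson): OK
  Row 2 (Pat Thomas): OK
  Row 3 (Quinn Jackson): OK
  Row 4 (Liam White): OK
  Row 5 (Sam Harris): OK
  Row 6 (Olivia Brown): OK

Total errors: 0

0 errors


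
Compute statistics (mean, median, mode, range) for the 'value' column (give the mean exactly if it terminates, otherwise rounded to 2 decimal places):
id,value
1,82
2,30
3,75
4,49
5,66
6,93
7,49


Data: [82, 30, 75, 49, 66, 93, 49]
Count: 7
Sum: 444
Mean: 444/7 ≈ 63.43 (rounded to 2 decimal places)
Sorted: [30, 49, 49, 66, 75, 82, 93]
Median: 66.0
Mode: 49 (2 times)
Range: 93 - 30 = 63
Min: 30, Max: 93

mean≈63.43, median=66.0, mode=49, range=63


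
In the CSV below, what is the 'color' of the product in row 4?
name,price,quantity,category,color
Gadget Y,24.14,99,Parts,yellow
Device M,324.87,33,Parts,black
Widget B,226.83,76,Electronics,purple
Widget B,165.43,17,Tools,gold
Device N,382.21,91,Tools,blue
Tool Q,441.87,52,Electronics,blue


Query: Row 4 ('Widget B'), column 'color'
Value: gold

gold


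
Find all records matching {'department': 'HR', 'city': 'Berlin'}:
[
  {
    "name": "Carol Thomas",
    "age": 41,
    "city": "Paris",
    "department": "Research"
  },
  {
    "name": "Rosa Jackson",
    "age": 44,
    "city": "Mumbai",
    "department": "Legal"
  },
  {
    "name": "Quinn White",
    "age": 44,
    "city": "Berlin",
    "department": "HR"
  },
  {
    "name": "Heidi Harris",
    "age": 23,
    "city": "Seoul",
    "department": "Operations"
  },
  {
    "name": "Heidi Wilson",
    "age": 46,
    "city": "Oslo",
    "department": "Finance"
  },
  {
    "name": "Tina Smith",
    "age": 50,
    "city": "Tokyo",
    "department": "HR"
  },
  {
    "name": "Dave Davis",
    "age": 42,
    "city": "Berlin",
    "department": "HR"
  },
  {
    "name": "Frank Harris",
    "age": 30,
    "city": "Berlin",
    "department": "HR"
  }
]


Search criteria: {'department': 'HR', 'city': 'Berlin'}

Checking 8 records:
  Carol Thomas: {department: Research, city: Paris}
  Rosa Jackson: {department: Legal, city: Mumbai}
  Quinn White: {department: HR, city: Berlin} <-- MATCH
  Heidi Harris: {department: Operations, city: Seoul}
  Heidi Wilson: {department: Finance, city: Oslo}
  Tina Smith: {department: HR, city: Tokyo}
  Dave Davis: {department: HR, city: Berlin} <-- MATCH
  Frank Harris: {department: HR, city: Berlin} <-- MATCH

Matches: ["Quinn White", "Dave Davis", "Frank Harris"]

["Quinn White", "Dave Davis", "Frank Harris"]


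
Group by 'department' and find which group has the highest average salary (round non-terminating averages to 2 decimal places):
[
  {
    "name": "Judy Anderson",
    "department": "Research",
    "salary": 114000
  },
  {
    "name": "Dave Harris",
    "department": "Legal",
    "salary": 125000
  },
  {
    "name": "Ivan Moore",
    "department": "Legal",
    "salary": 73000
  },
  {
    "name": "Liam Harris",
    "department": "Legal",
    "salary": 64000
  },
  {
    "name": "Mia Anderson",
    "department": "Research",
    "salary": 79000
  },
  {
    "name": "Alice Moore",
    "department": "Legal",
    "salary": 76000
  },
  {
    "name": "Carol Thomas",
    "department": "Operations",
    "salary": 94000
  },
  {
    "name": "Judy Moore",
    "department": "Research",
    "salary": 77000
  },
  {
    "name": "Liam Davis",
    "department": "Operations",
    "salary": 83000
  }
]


Group by: department

Groups:
  Legal: 4 people, avg salary = 338000/4 = $84500
  Operations: 2 people, avg salary = 177000/2 = $88500
  Research: 3 people, avg salary = 270000/3 = $90000

Highest average salary: Research ($90000)

Research ($90000)


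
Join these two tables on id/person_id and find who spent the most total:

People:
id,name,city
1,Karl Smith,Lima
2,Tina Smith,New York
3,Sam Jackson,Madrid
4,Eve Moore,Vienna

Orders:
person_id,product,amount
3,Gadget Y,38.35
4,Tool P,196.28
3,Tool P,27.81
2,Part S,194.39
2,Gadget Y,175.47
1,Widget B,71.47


Join on: people.id = orders.person_id

Joined rows:
  Sam Jackson (Madrid) bought Gadget Y for $38.35
  Eve Moore (Vienna) bought Tool P for $196.28
  Sam Jackson (Madrid) bought Tool P for $27.81
  Tina Smith (New York) bought Part S for $194.39
  Tina Smith (New York) bought Gadget Y for $175.47
  Karl Smith (Lima) bought Widget B for $71.47

Total per person:
  Tina Smith: $369.86
  Eve Moore: $196.28
  Karl Smith: $71.47
  Sam Jackson: $66.16

Top spender: Tina Smith ($369.86)

Tina Smith ($369.86)


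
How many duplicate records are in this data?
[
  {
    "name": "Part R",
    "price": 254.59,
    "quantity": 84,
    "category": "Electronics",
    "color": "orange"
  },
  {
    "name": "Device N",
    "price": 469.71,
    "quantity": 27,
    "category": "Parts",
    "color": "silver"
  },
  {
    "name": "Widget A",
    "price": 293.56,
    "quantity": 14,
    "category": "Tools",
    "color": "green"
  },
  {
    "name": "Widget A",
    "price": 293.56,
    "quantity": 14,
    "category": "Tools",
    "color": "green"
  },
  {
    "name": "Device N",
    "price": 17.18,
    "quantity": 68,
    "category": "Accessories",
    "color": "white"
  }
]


Checking 5 records for duplicates:

  Row 1: Part R ($254.59, qty 84)
  Row 2: Device N ($469.71, qty 27)
  Row 3: Widget A ($293.56, qty 14)
  Row 4: Widget A ($293.56, qty 14) <-- DUPLICATE
  Row 5: Device N ($17.18, qty 68)

Duplicates found: 1
Unique records: 4

1 duplicates, 4 unique


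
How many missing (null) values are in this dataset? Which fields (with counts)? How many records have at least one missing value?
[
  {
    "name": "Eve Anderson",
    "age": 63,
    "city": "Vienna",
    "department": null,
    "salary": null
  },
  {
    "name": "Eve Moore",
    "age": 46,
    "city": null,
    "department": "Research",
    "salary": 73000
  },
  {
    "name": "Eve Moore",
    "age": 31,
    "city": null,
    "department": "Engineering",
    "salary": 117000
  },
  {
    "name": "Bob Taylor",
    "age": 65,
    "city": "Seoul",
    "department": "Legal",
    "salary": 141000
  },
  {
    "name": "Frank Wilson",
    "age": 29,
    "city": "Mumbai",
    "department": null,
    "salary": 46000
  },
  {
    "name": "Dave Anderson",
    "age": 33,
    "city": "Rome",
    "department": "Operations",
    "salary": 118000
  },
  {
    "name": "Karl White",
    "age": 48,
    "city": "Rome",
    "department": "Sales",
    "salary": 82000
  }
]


Checking for missing (null) values in 7 records:

  Eve Anderson: department, salary
  Eve Moore: city
  Eve Moore: city
  Bob Taylor: complete
  Frank Wilson: department
  Dave Anderson: complete
  Karl White: complete

Per field:
  name: 0 missing
  age: 0 missing
  city: 2 missing
  department: 2 missing
  salary: 1 missing

Total missing values: 5
Records with any missing: 4

5 missing values (city: 2, department: 2, salary: 1); 4 incomplete records


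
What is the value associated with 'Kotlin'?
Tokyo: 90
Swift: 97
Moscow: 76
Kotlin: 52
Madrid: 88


Looking up key 'Kotlin'
Value: 52

52


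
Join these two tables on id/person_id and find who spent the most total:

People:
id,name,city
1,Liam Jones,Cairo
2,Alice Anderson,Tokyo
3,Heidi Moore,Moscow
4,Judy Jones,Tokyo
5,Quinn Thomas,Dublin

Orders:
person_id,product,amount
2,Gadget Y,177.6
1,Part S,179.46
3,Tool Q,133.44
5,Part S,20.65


Join on: people.id = orders.person_id

Joined rows:
  Alice Anderson (Tokyo) bought Gadget Y for $177.6
  Liam Jones (Cairo) bought Part S for $179.46
  Heidi Moore (Moscow) bought Tool Q for $133.44
  Quinn Thomas (Dublin) bought Part S for $20.65

Total per person:
  Liam Jones: $179.46
  Alice Anderson: $177.60
  Heidi Moore: $133.44
  Quinn Thomas: $20.65

Top spender: Liam Jones ($179.46)

Liam Jones ($179.46)


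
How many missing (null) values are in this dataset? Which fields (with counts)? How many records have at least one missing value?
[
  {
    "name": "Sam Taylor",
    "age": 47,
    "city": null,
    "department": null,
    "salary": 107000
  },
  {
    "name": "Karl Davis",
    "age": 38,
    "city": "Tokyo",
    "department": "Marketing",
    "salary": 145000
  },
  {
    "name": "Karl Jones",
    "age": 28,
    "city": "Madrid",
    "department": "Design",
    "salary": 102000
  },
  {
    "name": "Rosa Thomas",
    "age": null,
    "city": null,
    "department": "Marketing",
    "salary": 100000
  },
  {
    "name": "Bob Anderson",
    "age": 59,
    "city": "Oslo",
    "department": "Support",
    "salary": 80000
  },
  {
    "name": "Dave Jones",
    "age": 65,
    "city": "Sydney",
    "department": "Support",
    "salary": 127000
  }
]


Checking for missing (null) values in 6 records:

  Sam Taylor: city, department
  Karl Davis: complete
  Karl Jones: complete
  Rosa Thomas: age, city
  Bob Anderson: complete
  Dave Jones: complete

Per field:
  name: 0 missing
  age: 1 missing
  city: 2 missing
  department: 1 missing
  salary: 0 missing

Total missing values: 4
Records with any missing: 2

4 missing values (age: 1, city: 2, department: 1); 2 incomplete records
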